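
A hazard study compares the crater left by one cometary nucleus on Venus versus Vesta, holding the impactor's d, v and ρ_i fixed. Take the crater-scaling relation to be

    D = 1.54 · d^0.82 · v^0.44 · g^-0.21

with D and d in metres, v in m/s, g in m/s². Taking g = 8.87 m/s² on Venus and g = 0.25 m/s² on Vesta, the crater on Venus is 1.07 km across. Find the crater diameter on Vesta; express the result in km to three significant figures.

D ≈ 2.26 km

All impactor-dependent factors cancel in the ratio, leaving D_Vesta/D_Venus = (g_Vesta/g_Venus)^-0.21.
(0.25/8.87)^-0.21 = 0.02818^-0.21 = 2.116
D_Vesta = 2.116 × 1.07 km = 2.26 km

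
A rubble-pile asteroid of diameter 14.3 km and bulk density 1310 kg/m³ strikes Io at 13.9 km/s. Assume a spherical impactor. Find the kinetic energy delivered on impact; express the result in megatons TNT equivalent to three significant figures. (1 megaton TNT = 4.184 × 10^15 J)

E ≈ 4.63 × 10^7 Mt TNT

d = 14300 m; v = 13900 m/s.
Mass m = (π/6) ρ d³ = (π/6) × 1310 × (14300)³ = 2.006 × 10^15 kg
E = ½ m v² = 0.5 × 2.006 × 10^15 × (13900)² = 1.938 × 10^23 J
   = 1.938 × 10^23 / 4.184×10^15 = 4.632 × 10^7 Mt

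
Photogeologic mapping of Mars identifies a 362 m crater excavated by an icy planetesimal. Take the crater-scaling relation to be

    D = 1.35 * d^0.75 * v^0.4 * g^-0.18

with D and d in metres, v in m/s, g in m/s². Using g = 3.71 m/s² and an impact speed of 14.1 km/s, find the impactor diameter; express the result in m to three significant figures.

Rearranging for d: d = [D / (1.35 · 14100^0.4 · 3.71^-0.18)]^(1/0.75).
14100^0.4 = 45.68
3.71^-0.18 = 0.7898
Denominator = 1.35 × 45.68 × 0.7898 = 48.71
D / 48.71 = 362 / 48.71 = 7.432
d = 7.432^(1/0.75) = 7.432^1.3333 = 14.50 m

d ≈ 14.5 m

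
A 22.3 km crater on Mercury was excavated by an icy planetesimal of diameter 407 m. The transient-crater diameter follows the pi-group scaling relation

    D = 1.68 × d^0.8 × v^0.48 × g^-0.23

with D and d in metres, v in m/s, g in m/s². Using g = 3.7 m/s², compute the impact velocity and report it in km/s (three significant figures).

v ≈ 32.5 km/s

Rearranging for v: v = [D / (1.68 · 407^0.8 · 3.7^-0.23)]^(1/0.48).
D = 22300 m.
407^0.8 = 122.4
3.7^-0.23 = 0.7401
Denominator = 1.68 × 122.4 × 0.7401 = 152.2
D / 152.2 = 22300 / 152.2 = 146.5
v = 146.5^(1/0.48) = 146.5^2.0833 = 32515 m/s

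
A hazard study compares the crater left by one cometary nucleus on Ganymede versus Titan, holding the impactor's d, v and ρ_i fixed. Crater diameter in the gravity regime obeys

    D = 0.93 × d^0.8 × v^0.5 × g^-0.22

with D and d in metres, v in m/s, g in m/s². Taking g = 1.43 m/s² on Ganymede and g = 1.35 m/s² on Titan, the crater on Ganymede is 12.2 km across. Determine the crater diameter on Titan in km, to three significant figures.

All impactor-dependent factors cancel in the ratio, leaving D_Titan/D_Ganymede = (g_Titan/g_Ganymede)^-0.22.
(1.35/1.43)^-0.22 = 0.9441^-0.22 = 1.013
D_Titan = 1.013 × 12.2 km = 12.4 km

D ≈ 12.4 km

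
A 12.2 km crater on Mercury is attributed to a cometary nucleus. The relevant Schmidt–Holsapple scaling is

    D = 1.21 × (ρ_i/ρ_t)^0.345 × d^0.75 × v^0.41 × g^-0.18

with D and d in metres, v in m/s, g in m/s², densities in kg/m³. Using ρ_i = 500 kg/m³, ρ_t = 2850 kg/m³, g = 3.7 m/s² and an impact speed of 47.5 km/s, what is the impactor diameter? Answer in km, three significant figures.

d ≈ 1.84 km

Rearranging for d: d = [D / (1.21 · (500/2850)^0.345 · 47500^0.41 · 3.7^-0.18)]^(1/0.75).
D = 12200 m.
(500/2850)^0.345 = 0.5486
47500^0.41 = 82.69
3.7^-0.18 = 0.7902
Denominator = 1.21 × 0.5486 × 82.69 × 0.7902 = 43.37
D / 43.37 = 12200 / 43.37 = 281.3
d = 281.3^(1/0.75) = 281.3^1.3333 = 1843 m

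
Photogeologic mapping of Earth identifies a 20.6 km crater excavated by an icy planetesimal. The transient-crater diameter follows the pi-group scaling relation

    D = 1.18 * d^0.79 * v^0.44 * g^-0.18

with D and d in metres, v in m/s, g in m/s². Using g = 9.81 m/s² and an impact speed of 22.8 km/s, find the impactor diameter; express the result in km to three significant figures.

Rearranging for d: d = [D / (1.18 · 22800^0.44 · 9.81^-0.18)]^(1/0.79).
D = 20600 m.
22800^0.44 = 82.70
9.81^-0.18 = 0.6630
Denominator = 1.18 × 82.70 × 0.6630 = 64.70
D / 64.70 = 20600 / 64.70 = 318.4
d = 318.4^(1/0.79) = 318.4^1.2658 = 1473 m

d ≈ 1.47 km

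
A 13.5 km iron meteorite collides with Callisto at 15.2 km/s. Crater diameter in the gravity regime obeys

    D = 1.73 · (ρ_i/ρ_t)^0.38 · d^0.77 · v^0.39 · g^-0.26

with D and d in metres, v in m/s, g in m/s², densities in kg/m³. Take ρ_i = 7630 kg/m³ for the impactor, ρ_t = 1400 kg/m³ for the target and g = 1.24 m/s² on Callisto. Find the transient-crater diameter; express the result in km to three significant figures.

D ≈ 202 km

In SI units: d = 13500 m, v = 15200 m/s.
(ρ_i/ρ_t)^0.38 = (7630/1400)^0.38 = 1.905
d^0.77 = 13500^0.77 = 1515
v^0.39 = 15200^0.39 = 42.75
g^-0.26 = 1.24^-0.26 = 0.9456
D = 1.73 × 1.905 × 1515 × 42.75 × 0.9456 = 2.018 × 10^5 m
   = 201.8 km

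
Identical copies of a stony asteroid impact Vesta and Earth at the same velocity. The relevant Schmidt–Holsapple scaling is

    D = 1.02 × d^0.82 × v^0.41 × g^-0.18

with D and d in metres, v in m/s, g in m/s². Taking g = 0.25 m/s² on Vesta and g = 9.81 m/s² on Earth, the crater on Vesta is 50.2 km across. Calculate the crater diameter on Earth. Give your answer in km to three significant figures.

All impactor-dependent factors cancel in the ratio, leaving D_Earth/D_Vesta = (g_Earth/g_Vesta)^-0.18.
(9.81/0.25)^-0.18 = 39.24^-0.18 = 0.5166
D_Earth = 0.5166 × 50.2 km = 25.9 km

D ≈ 25.9 km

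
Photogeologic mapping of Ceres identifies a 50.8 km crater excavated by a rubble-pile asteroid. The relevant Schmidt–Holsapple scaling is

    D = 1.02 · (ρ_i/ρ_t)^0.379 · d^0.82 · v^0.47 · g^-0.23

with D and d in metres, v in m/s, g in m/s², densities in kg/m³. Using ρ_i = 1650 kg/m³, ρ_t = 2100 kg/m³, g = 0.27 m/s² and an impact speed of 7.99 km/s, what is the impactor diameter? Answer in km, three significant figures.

Rearranging for d: d = [D / (1.02 · (1650/2100)^0.379 · 7990^0.47 · 0.27^-0.23)]^(1/0.82).
D = 50800 m.
(1650/2100)^0.379 = 0.9127
7990^0.47 = 68.26
0.27^-0.23 = 1.351
Denominator = 1.02 × 0.9127 × 68.26 × 1.351 = 85.85
D / 85.85 = 50800 / 85.85 = 591.7
d = 591.7^(1/0.82) = 591.7^1.2195 = 2402 m

d ≈ 2.40 km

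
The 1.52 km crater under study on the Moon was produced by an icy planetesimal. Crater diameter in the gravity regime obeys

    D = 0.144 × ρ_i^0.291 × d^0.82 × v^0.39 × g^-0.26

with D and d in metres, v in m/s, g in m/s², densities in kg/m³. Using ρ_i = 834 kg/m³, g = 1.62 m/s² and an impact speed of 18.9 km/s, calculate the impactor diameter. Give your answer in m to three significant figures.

d ≈ 79.9 m

Rearranging for d: d = [D / (0.144 · 834^0.291 · 18900^0.39 · 1.62^-0.26)]^(1/0.82).
D = 1520 m.
834^0.291 = 7.080
18900^0.39 = 46.54
1.62^-0.26 = 0.8821
Denominator = 0.144 × 7.080 × 46.54 × 0.8821 = 41.85
D / 41.85 = 1520 / 41.85 = 36.32
d = 36.32^(1/0.82) = 36.32^1.2195 = 79.91 m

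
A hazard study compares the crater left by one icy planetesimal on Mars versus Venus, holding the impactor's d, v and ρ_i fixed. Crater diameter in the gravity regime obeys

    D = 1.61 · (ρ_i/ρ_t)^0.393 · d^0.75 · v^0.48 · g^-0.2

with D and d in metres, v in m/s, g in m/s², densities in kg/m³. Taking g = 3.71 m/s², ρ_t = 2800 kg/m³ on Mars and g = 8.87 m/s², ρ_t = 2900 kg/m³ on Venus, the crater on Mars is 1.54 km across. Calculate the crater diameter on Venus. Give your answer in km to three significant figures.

D ≈ 1.28 km

The impactor-only factors (d, v, ρ_i) cancel in the ratio, leaving D_Venus/D_Mars = (g_Venus/g_Mars)^-0.2 · (ρ_t,Mars/ρ_t,Venus)^0.393.
(8.87/3.71)^-0.2 = 2.391^-0.2 = 0.8400
(2800/2900)^0.393 = 0.9655^0.393 = 0.9863
Ratio = 0.8400 × 0.9863 = 0.8285
D_Venus = 0.8285 × 1.54 km = 1.28 km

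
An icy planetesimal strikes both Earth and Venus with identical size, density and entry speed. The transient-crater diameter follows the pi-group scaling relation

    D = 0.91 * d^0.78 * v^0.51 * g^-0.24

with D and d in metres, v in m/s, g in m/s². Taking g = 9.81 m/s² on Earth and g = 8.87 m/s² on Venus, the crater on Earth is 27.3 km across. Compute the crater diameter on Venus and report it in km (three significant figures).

All impactor-dependent factors cancel in the ratio, leaving D_Venus/D_Earth = (g_Venus/g_Earth)^-0.24.
(8.87/9.81)^-0.24 = 0.9042^-0.24 = 1.024
D_Venus = 1.024 × 27.3 km = 28.0 km

D ≈ 28.0 km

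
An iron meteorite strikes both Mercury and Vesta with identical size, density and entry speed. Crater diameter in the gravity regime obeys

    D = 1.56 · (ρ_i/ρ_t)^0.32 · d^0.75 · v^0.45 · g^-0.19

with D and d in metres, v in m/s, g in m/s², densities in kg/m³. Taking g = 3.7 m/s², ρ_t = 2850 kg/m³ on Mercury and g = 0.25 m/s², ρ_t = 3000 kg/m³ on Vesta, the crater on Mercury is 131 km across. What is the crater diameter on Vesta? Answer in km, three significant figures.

The impactor-only factors (d, v, ρ_i) cancel in the ratio, leaving D_Vesta/D_Mercury = (g_Vesta/g_Mercury)^-0.19 · (ρ_t,Mercury/ρ_t,Vesta)^0.32.
(0.25/3.7)^-0.19 = 0.06757^-0.19 = 1.669
(2850/3000)^0.32 = 0.9500^0.32 = 0.9837
Ratio = 1.669 × 0.9837 = 1.642
D_Vesta = 1.642 × 131 km = 215 km

D ≈ 215 km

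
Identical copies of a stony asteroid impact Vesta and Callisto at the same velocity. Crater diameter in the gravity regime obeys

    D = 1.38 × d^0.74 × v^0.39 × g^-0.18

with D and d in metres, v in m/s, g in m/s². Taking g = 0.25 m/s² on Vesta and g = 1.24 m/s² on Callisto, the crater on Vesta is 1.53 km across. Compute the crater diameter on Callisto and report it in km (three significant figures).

D ≈ 1.15 km

All impactor-dependent factors cancel in the ratio, leaving D_Callisto/D_Vesta = (g_Callisto/g_Vesta)^-0.18.
(1.24/0.25)^-0.18 = 4.960^-0.18 = 0.7496
D_Callisto = 0.7496 × 1.53 km = 1.15 km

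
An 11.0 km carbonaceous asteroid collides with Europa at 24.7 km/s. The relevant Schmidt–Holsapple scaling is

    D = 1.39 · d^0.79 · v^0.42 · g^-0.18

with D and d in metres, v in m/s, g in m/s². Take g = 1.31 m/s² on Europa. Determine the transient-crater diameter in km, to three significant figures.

In SI units: d = 11000 m, v = 24700 m/s.
d^0.79 = 11000^0.79 = 1558
v^0.42 = 24700^0.42 = 69.97
g^-0.18 = 1.31^-0.18 = 0.9526
D = 1.39 × 1558 × 69.97 × 0.9526 = 1.443 × 10^5 m
   = 144.3 km

D ≈ 144 km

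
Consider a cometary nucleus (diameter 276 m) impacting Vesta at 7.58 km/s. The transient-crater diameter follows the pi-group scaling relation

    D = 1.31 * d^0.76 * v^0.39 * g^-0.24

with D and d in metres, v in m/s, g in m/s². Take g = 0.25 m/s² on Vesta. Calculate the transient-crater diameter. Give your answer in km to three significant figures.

In SI units: v = 7580 m/s.
d^0.76 = 276^0.76 = 71.63
v^0.39 = 7580^0.39 = 32.59
g^-0.24 = 0.25^-0.24 = 1.395
D = 1.31 × 71.63 × 32.59 × 1.395 = 4266 m
   = 4.266 km

D ≈ 4.27 km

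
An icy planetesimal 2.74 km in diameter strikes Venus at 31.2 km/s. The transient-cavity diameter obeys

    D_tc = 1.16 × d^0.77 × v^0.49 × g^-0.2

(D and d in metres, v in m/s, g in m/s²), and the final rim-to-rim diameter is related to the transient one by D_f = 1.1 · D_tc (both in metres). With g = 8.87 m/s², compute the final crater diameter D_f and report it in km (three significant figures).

D_f ≈ 58.3 km

In SI: d = 2740 m, v = 31200 m/s.
d^0.77 = 2740^0.77 = 443.7
v^0.49 = 31200^0.49 = 159.3
g^-0.2 = 8.87^-0.2 = 0.6463
D_tc = 1.16 × 443.7 × 159.3 × 0.6463 = 52990 m
D_f = 1.1 × 52990 = 58289 m
     = 58.29 km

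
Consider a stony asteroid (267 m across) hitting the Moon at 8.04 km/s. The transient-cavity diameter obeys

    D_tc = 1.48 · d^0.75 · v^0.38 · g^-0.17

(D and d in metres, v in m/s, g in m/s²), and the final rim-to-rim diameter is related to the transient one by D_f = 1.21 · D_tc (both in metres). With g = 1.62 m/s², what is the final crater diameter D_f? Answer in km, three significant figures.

v = 8040 m/s.
d^0.75 = 267^0.75 = 66.05
v^0.38 = 8040^0.38 = 30.48
g^-0.17 = 1.62^-0.17 = 0.9213
D_tc = 1.48 × 66.05 × 30.48 × 0.9213 = 2745 m
D_f = 1.21 × 2745 = 3321 m
     = 3.321 km

D_f ≈ 3.32 km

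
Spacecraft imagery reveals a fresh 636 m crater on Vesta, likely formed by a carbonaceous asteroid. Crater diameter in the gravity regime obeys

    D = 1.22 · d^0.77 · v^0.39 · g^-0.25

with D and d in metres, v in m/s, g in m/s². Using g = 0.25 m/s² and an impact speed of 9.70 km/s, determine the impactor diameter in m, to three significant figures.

d ≈ 20.6 m

Rearranging for d: d = [D / (1.22 · 9700^0.39 · 0.25^-0.25)]^(1/0.77).
9700^0.39 = 35.88
0.25^-0.25 = 1.414
Denominator = 1.22 × 35.88 × 1.414 = 61.90
D / 61.90 = 636 / 61.90 = 10.27
d = 10.27^(1/0.77) = 10.27^1.2987 = 20.59 m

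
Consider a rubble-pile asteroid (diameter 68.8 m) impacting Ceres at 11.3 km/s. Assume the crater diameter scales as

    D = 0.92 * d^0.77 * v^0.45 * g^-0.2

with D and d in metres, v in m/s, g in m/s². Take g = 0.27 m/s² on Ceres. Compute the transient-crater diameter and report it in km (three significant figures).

In SI units: v = 11300 m/s.
d^0.77 = 68.8^0.77 = 26.00
v^0.45 = 11300^0.45 = 66.66
g^-0.2 = 0.27^-0.2 = 1.299
D = 0.92 × 26.00 × 66.66 × 1.299 = 2071 m
   = 2.071 km

D ≈ 2.07 km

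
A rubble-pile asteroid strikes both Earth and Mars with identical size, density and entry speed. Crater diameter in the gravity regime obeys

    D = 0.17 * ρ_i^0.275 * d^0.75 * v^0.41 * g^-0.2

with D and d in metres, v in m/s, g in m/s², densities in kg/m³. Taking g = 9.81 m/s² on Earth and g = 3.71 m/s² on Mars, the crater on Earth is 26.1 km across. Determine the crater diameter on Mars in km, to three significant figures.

All impactor-dependent factors cancel in the ratio, leaving D_Mars/D_Earth = (g_Mars/g_Earth)^-0.2.
(3.71/9.81)^-0.2 = 0.3782^-0.2 = 1.215
D_Mars = 1.215 × 26.1 km = 31.7 km

D ≈ 31.7 km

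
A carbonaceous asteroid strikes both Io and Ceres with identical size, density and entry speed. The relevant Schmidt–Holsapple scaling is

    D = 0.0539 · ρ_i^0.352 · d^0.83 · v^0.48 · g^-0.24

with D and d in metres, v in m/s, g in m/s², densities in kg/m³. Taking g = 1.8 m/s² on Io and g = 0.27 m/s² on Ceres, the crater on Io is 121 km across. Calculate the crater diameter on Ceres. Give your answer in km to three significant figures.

All impactor-dependent factors cancel in the ratio, leaving D_Ceres/D_Io = (g_Ceres/g_Io)^-0.24.
(0.27/1.8)^-0.24 = 0.1500^-0.24 = 1.577
D_Ceres = 1.577 × 121 km = 191 km

D ≈ 191 km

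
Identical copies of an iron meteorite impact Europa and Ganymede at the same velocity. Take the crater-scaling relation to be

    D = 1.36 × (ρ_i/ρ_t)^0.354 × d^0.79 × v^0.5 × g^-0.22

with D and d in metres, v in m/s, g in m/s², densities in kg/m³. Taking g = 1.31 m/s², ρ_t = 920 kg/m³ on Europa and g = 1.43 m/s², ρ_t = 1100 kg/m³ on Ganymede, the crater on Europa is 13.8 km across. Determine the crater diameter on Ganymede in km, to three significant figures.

The impactor-only factors (d, v, ρ_i) cancel in the ratio, leaving D_Ganymede/D_Europa = (g_Ganymede/g_Europa)^-0.22 · (ρ_t,Europa/ρ_t,Ganymede)^0.354.
(1.43/1.31)^-0.22 = 1.092^-0.22 = 0.9808
(920/1100)^0.354 = 0.8364^0.354 = 0.9387
Ratio = 0.9808 × 0.9387 = 0.9207
D_Ganymede = 0.9207 × 13.8 km = 12.7 km

D ≈ 12.7 km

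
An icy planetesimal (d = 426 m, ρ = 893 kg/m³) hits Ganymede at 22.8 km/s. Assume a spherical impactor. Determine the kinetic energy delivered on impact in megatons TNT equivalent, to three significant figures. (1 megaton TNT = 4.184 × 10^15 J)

v = 22800 m/s.
Mass m = (π/6) ρ d³ = (π/6) × 893 × (426)³ = 3.615 × 10^10 kg
E = ½ m v² = 0.5 × 3.615 × 10^10 × (22800)² = 9.396 × 10^18 J
   = 9.396 × 10^18 / 4.184×10^15 = 2246 Mt

E ≈ 2250 Mt TNT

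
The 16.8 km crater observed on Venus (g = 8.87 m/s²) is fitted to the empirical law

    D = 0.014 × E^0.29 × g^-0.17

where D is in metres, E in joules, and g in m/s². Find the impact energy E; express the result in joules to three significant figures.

E ≈ 3.30 × 10^21 J

Rearranging: E = [D / (0.014 · g^-0.17)]^(1/0.29).
D = 16800 m.
g^-0.17 = 8.87^-0.17 = 0.6900
D / (0.014 × 0.6900) = 16800 / (9.660 × 10^-3) = 1.739 × 10^6
E = (1.739 × 10^6)^3.4483 = 3.299 × 10^21 J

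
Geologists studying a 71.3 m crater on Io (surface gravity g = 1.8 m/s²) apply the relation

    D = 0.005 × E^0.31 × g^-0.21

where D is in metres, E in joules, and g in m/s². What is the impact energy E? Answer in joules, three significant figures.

E ≈ 3.74 × 10^13 J

Rearranging: E = [D / (0.005 · g^-0.21)]^(1/0.31).
g^-0.21 = 1.8^-0.21 = 0.8839
D / (0.005 × 0.8839) = 71.3 / (4.419 × 10^-3) = 1.613 × 10^4
E = (1.613 × 10^4)^3.2258 = 3.741 × 10^13 J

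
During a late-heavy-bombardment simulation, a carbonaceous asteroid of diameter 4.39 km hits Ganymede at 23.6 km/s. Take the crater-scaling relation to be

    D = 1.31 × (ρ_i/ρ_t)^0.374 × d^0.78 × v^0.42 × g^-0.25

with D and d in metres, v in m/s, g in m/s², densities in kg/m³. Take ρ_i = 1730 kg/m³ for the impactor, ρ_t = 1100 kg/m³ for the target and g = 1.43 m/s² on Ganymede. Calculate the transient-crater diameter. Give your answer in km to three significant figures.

D ≈ 67.6 km

In SI units: d = 4390 m, v = 23600 m/s.
(ρ_i/ρ_t)^0.374 = (1730/1100)^0.374 = 1.185
d^0.78 = 4390^0.78 = 693.6
v^0.42 = 23600^0.42 = 68.65
g^-0.25 = 1.43^-0.25 = 0.9145
D = 1.31 × 1.185 × 693.6 × 68.65 × 0.9145 = 67596 m
   = 67.60 km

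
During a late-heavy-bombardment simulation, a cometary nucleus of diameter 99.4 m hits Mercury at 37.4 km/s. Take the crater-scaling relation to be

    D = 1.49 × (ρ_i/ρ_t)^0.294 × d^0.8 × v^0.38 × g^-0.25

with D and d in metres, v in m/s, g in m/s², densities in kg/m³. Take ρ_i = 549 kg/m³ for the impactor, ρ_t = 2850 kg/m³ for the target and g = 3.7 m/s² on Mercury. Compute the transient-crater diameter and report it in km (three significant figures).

In SI units: v = 37400 m/s.
(ρ_i/ρ_t)^0.294 = (549/2850)^0.294 = 0.6162
d^0.8 = 99.4^0.8 = 39.62
v^0.38 = 37400^0.38 = 54.66
g^-0.25 = 3.7^-0.25 = 0.7210
D = 1.49 × 0.6162 × 39.62 × 54.66 × 0.7210 = 1434 m
   = 1.434 km

D ≈ 1.43 km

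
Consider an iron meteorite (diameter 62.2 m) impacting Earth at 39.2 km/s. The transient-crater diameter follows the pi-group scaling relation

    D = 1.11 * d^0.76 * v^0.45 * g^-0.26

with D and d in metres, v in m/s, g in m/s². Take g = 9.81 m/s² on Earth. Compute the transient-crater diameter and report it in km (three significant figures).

In SI units: v = 39200 m/s.
d^0.76 = 62.2^0.76 = 23.08
v^0.45 = 39200^0.45 = 116.7
g^-0.26 = 9.81^-0.26 = 0.5523
D = 1.11 × 23.08 × 116.7 × 0.5523 = 1651 m
   = 1.651 km

D ≈ 1.65 km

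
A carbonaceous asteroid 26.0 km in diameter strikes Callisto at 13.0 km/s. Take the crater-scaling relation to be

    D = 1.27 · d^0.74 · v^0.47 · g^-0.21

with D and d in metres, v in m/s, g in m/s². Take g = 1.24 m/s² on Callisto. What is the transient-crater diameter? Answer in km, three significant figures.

In SI units: d = 26000 m, v = 13000 m/s.
d^0.74 = 26000^0.74 = 1850
v^0.47 = 13000^0.47 = 85.81
g^-0.21 = 1.24^-0.21 = 0.9558
D = 1.27 × 1850 × 85.81 × 0.9558 = 1.927 × 10^5 m
   = 192.7 km

D ≈ 193 km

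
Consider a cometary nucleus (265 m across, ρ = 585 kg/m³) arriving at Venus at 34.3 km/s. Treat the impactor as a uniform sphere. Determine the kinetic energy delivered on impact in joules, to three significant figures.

E ≈ 3.35 × 10^18 J

v = 34300 m/s.
Mass m = (π/6) ρ d³ = (π/6) × 585 × (265)³ = 5.700 × 10^9 kg
E = ½ m v² = 0.5 × 5.700 × 10^9 × (34300)² = 3.353 × 10^18 J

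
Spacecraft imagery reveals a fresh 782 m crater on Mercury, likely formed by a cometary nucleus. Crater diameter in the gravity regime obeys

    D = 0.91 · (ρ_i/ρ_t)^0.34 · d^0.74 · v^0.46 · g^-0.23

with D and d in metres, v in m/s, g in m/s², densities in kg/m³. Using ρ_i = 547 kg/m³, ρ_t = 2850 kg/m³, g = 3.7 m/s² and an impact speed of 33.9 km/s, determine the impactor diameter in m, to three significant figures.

d ≈ 45.2 m

Rearranging for d: d = [D / (0.91 · (547/2850)^0.34 · 33900^0.46 · 3.7^-0.23)]^(1/0.74).
(547/2850)^0.34 = 0.5705
33900^0.46 = 121.3
3.7^-0.23 = 0.7401
Denominator = 0.91 × 0.5705 × 121.3 × 0.7401 = 46.61
D / 46.61 = 782 / 46.61 = 16.78
d = 16.78^(1/0.74) = 16.78^1.3514 = 45.20 m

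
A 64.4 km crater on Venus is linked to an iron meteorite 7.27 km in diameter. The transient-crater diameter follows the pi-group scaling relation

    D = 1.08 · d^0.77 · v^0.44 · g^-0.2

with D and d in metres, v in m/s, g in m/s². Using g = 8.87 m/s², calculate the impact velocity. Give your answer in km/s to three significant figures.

Rearranging for v: v = [D / (1.08 · 7270^0.77 · 8.87^-0.2)]^(1/0.44).
D = 64400 m.
7270^0.77 = 940.5
8.87^-0.2 = 0.6463
Denominator = 1.08 × 940.5 × 0.6463 = 656.5
D / 656.5 = 64400 / 656.5 = 98.10
v = 98.10^(1/0.44) = 98.10^2.2727 = 33610 m/s

v ≈ 33.6 km/s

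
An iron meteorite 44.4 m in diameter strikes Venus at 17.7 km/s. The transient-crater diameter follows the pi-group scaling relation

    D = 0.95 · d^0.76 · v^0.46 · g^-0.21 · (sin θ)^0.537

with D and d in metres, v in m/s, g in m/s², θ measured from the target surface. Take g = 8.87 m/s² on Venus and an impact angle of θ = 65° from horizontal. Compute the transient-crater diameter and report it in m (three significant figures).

D ≈ 916 m

In SI units: v = 17700 m/s.
d^0.76 = 44.4^0.76 = 17.87
v^0.46 = 17700^0.46 = 89.96
g^-0.21 = 8.87^-0.21 = 0.6323
(sin 65°)^0.537 = 0.9063^0.537 = 0.9485
D = 0.95 × 17.87 × 89.96 × 0.6323 × 0.9485 = 915.9 m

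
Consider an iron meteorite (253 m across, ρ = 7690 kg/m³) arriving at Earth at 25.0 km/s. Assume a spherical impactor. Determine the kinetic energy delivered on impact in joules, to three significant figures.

E ≈ 2.04 × 10^19 J

v = 25000 m/s.
Mass m = (π/6) ρ d³ = (π/6) × 7690 × (253)³ = 6.521 × 10^10 kg
E = ½ m v² = 0.5 × 6.521 × 10^10 × (25000)² = 2.038 × 10^19 J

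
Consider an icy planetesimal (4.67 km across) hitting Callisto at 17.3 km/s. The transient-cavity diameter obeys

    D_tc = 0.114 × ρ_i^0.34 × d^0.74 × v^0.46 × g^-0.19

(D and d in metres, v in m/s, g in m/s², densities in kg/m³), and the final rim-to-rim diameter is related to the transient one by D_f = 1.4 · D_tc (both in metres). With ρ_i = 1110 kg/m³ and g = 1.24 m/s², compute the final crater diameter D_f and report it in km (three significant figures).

In SI: d = 4670 m, v = 17300 m/s.
ρ_i^0.34 = 1110^0.34 = 10.85
d^0.74 = 4670^0.74 = 519.2
v^0.46 = 17300^0.46 = 89.02
g^-0.19 = 1.24^-0.19 = 0.9600
D_tc = 0.114 × 10.85 × 519.2 × 89.02 × 0.9600 = 54880 m
D_f = 1.4 × 54880 = 76832 m
     = 76.83 km

D_f ≈ 76.8 km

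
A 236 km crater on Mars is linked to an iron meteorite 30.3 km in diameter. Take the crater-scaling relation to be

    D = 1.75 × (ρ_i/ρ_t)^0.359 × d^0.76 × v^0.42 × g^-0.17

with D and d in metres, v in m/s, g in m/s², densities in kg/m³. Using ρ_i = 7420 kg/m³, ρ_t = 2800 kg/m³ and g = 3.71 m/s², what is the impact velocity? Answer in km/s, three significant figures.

Rearranging for v: v = [D / (1.75 · (7420/2800)^0.359 · 30300^0.76 · 3.71^-0.17)]^(1/0.42).
D = 236000 m.
(7420/2800)^0.359 = 1.419
30300^0.76 = 2546
3.71^-0.17 = 0.8002
Denominator = 1.75 × 1.419 × 2546 × 0.8002 = 5059
D / 5059 = 236000 / 5059 = 46.65
v = 46.65^(1/0.42) = 46.65^2.381 = 9409 m/s

v ≈ 9.41 km/s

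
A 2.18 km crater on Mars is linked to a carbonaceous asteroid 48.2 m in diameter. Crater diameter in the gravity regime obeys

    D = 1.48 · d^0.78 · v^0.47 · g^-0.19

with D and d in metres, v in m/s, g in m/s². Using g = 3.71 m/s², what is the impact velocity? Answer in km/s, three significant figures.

v ≈ 15.1 km/s

Rearranging for v: v = [D / (1.48 · 48.2^0.78 · 3.71^-0.19)]^(1/0.47).
D = 2180 m.
48.2^0.78 = 20.55
3.71^-0.19 = 0.7795
Denominator = 1.48 × 20.55 × 0.7795 = 23.71
D / 23.71 = 2180 / 23.71 = 91.94
v = 91.94^(1/0.47) = 91.94^2.1277 = 15057 m/s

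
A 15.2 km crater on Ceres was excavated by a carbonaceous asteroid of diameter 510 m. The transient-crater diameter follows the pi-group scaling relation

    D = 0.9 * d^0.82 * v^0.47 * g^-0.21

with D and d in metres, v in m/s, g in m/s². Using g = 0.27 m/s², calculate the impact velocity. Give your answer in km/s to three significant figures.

v ≈ 10.4 km/s

Rearranging for v: v = [D / (0.9 · 510^0.82 · 0.27^-0.21)]^(1/0.47).
D = 15200 m.
510^0.82 = 166.0
0.27^-0.21 = 1.316
Denominator = 0.9 × 166.0 × 1.316 = 196.6
D / 196.6 = 15200 / 196.6 = 77.31
v = 77.31^(1/0.47) = 77.31^2.1277 = 10414 m/s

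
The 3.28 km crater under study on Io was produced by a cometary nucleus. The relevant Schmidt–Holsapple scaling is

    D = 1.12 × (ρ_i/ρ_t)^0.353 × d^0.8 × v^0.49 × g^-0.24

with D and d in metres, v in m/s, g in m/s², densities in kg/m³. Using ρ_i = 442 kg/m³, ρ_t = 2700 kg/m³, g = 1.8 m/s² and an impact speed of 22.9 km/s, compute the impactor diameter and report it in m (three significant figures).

Rearranging for d: d = [D / (1.12 · (442/2700)^0.353 · 22900^0.49 · 1.8^-0.24)]^(1/0.8).
D = 3280 m.
(442/2700)^0.353 = 0.5279
22900^0.49 = 136.9
1.8^-0.24 = 0.8684
Denominator = 1.12 × 0.5279 × 136.9 × 0.8684 = 70.29
D / 70.29 = 3280 / 70.29 = 46.66
d = 46.66^(1/0.8) = 46.66^1.25 = 121.9 m

d ≈ 122 m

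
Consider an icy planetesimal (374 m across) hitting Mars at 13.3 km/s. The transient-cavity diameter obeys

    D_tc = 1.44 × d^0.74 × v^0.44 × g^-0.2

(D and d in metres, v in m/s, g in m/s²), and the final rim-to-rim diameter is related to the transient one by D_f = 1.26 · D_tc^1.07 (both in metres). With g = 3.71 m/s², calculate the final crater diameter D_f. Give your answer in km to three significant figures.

D_f ≈ 13.4 km

v = 13300 m/s.
d^0.74 = 374^0.74 = 80.15
v^0.44 = 13300^0.44 = 65.24
g^-0.2 = 3.71^-0.2 = 0.7694
D_tc = 1.44 × 80.15 × 65.24 × 0.7694 = 5793 m
D_f = 1.26 × (5793)^1.07 = 13387 m
     = 13.39 km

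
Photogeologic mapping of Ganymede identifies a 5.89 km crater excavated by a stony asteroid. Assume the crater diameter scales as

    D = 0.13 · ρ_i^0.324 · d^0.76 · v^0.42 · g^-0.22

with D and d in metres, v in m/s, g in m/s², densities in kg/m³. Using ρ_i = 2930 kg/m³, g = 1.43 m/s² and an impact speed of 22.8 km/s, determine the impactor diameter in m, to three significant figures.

d ≈ 193 m

Rearranging for d: d = [D / (0.13 · 2930^0.324 · 22800^0.42 · 1.43^-0.22)]^(1/0.76).
D = 5890 m.
2930^0.324 = 13.28
22800^0.42 = 67.66
1.43^-0.22 = 0.9243
Denominator = 0.13 × 13.28 × 67.66 × 0.9243 = 108.0
D / 108.0 = 5890 / 108.0 = 54.54
d = 54.54^(1/0.76) = 54.54^1.3158 = 192.8 m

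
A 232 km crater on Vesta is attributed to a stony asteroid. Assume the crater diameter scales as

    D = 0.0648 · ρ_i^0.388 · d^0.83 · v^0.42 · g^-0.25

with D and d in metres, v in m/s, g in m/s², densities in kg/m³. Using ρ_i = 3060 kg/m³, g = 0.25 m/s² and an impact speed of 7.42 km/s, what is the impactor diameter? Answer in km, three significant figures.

d ≈ 13.4 km

Rearranging for d: d = [D / (0.0648 · 3060^0.388 · 7420^0.42 · 0.25^-0.25)]^(1/0.83).
D = 232000 m.
3060^0.388 = 22.51
7420^0.42 = 42.22
0.25^-0.25 = 1.414
Denominator = 0.0648 × 22.51 × 42.22 × 1.414 = 87.08
D / 87.08 = 232000 / 87.08 = 2664
d = 2664^(1/0.83) = 2664^1.2048 = 13399 m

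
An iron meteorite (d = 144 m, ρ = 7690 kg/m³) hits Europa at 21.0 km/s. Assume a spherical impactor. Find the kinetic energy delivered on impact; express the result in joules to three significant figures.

v = 21000 m/s.
Mass m = (π/6) ρ d³ = (π/6) × 7690 × (144)³ = 1.202 × 10^10 kg
E = ½ m v² = 0.5 × 1.202 × 10^10 × (21000)² = 2.650 × 10^18 J

E ≈ 2.65 × 10^18 J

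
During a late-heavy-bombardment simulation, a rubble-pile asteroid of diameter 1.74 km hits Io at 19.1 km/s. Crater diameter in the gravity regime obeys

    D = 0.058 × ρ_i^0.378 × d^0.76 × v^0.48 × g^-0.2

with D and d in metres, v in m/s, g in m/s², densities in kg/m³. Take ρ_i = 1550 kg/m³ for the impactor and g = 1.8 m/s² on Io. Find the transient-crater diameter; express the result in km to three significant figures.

D ≈ 27.3 km

In SI units: d = 1740 m, v = 19100 m/s.
ρ_i^0.378 = 1550^0.378 = 16.07
d^0.76 = 1740^0.76 = 290.3
v^0.48 = 19100^0.48 = 113.5
g^-0.2 = 1.8^-0.2 = 0.8891
D = 0.058 × 16.07 × 290.3 × 113.5 × 0.8891 = 27305 m
   = 27.30 km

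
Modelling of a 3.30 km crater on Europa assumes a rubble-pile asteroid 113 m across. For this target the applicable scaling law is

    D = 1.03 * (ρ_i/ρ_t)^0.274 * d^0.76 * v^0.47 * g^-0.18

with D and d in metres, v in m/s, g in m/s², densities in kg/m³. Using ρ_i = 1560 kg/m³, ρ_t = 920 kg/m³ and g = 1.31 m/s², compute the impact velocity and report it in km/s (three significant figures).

Rearranging for v: v = [D / (1.03 · (1560/920)^0.274 · 113^0.76 · 1.31^-0.18)]^(1/0.47).
D = 3300 m.
(1560/920)^0.274 = 1.156
113^0.76 = 36.34
1.31^-0.18 = 0.9526
Denominator = 1.03 × 1.156 × 36.34 × 0.9526 = 41.22
D / 41.22 = 3300 / 41.22 = 80.06
v = 80.06^(1/0.47) = 80.06^2.1277 = 11218 m/s

v ≈ 11.2 km/s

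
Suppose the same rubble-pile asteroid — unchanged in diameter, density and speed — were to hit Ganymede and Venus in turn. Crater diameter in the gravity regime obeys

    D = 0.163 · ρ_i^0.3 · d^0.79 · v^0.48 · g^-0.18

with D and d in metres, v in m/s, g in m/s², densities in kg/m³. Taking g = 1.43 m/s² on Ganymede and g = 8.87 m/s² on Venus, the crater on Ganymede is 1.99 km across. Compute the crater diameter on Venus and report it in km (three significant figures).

All impactor-dependent factors cancel in the ratio, leaving D_Venus/D_Ganymede = (g_Venus/g_Ganymede)^-0.18.
(8.87/1.43)^-0.18 = 6.203^-0.18 = 0.7200
D_Venus = 0.7200 × 1.99 km = 1.43 km

D ≈ 1.43 km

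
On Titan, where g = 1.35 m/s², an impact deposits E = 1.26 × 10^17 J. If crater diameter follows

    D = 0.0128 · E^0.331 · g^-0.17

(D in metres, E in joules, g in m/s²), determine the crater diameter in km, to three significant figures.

E^0.331 = (1.26 × 10^17)^0.331 = 4.573 × 10^5
g^-0.17 = 1.35^-0.17 = 0.9503
D = 0.0128 × 4.573 × 10^5 × 0.9503 = 5563 m
   = 5.563 km

D ≈ 5.56 km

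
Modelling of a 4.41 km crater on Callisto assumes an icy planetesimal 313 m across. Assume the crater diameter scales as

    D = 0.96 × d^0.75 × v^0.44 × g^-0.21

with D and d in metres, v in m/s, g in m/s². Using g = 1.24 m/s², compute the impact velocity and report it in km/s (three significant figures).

v ≈ 13.0 km/s

Rearranging for v: v = [D / (0.96 · 313^0.75 · 1.24^-0.21)]^(1/0.44).
D = 4410 m.
313^0.75 = 74.41
1.24^-0.21 = 0.9558
Denominator = 0.96 × 74.41 × 0.9558 = 68.28
D / 68.28 = 4410 / 68.28 = 64.59
v = 64.59^(1/0.44) = 64.59^2.2727 = 13001 m/s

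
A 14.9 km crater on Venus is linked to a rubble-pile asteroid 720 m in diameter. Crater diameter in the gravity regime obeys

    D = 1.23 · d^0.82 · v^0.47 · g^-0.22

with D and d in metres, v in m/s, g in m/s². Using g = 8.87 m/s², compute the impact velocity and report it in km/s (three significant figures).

v ≈ 14.0 km/s

Rearranging for v: v = [D / (1.23 · 720^0.82 · 8.87^-0.22)]^(1/0.47).
D = 14900 m.
720^0.82 = 220.3
8.87^-0.22 = 0.6187
Denominator = 1.23 × 220.3 × 0.6187 = 167.6
D / 167.6 = 14900 / 167.6 = 88.90
v = 88.90^(1/0.47) = 88.90^2.1277 = 14018 m/s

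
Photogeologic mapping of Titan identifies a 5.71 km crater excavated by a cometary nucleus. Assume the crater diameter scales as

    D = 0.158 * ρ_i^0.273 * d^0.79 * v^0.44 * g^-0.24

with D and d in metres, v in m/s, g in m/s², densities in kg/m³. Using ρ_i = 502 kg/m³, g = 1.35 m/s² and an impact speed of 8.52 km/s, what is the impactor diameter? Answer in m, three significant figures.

d ≈ 486 m

Rearranging for d: d = [D / (0.158 · 502^0.273 · 8520^0.44 · 1.35^-0.24)]^(1/0.79).
D = 5710 m.
502^0.273 = 5.461
8520^0.44 = 53.63
1.35^-0.24 = 0.9305
Denominator = 0.158 × 5.461 × 53.63 × 0.9305 = 43.06
D / 43.06 = 5710 / 43.06 = 132.6
d = 132.6^(1/0.79) = 132.6^1.2658 = 486.1 m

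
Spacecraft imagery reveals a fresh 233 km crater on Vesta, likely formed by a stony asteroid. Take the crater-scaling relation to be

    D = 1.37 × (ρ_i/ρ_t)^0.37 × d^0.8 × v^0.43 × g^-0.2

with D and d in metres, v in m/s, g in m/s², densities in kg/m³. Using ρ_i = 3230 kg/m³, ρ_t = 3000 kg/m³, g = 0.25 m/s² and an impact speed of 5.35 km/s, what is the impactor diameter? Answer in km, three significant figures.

Rearranging for d: d = [D / (1.37 · (3230/3000)^0.37 · 5350^0.43 · 0.25^-0.2)]^(1/0.8).
D = 233000 m.
(3230/3000)^0.37 = 1.028
5350^0.43 = 40.10
0.25^-0.2 = 1.320
Denominator = 1.37 × 1.028 × 40.10 × 1.320 = 74.55
D / 74.55 = 233000 / 74.55 = 3125
d = 3125^(1/0.8) = 3125^1.25 = 23365 m

d ≈ 23.4 km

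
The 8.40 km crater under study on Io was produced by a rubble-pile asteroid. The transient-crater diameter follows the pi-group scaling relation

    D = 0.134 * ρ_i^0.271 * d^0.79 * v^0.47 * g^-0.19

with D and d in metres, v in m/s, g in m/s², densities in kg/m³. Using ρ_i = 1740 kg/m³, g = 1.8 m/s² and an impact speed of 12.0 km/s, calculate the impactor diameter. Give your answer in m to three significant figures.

Rearranging for d: d = [D / (0.134 · 1740^0.271 · 12000^0.47 · 1.8^-0.19)]^(1/0.79).
D = 8400 m.
1740^0.271 = 7.554
12000^0.47 = 82.64
1.8^-0.19 = 0.8943
Denominator = 0.134 × 7.554 × 82.64 × 0.8943 = 74.81
D / 74.81 = 8400 / 74.81 = 112.3
d = 112.3^(1/0.79) = 112.3^1.2658 = 393.9 m

d ≈ 394 m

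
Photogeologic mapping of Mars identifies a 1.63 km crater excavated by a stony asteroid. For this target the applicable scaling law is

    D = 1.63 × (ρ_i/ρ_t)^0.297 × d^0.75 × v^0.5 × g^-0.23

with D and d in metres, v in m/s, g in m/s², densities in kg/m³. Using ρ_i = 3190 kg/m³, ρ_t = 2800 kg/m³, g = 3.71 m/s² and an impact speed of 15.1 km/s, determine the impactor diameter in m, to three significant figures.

Rearranging for d: d = [D / (1.63 · (3190/2800)^0.297 · 15100^0.5 · 3.71^-0.23)]^(1/0.75).
D = 1630 m.
(3190/2800)^0.297 = 1.039
15100^0.5 = 122.9
3.71^-0.23 = 0.7397
Denominator = 1.63 × 1.039 × 122.9 × 0.7397 = 154.0
D / 154.0 = 1630 / 154.0 = 10.58
d = 10.58^(1/0.75) = 10.58^1.3333 = 23.22 m

d ≈ 23.2 m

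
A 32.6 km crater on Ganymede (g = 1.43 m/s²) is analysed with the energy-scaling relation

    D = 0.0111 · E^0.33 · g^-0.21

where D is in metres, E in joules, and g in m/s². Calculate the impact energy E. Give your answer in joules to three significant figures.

Rearranging: E = [D / (0.0111 · g^-0.21)]^(1/0.33).
D = 32600 m.
g^-0.21 = 1.43^-0.21 = 0.9276
D / (0.0111 × 0.9276) = 32600 / (0.01030) = 3.165 × 10^6
E = (3.165 × 10^6)^3.0303 = 4.990 × 10^19 J

E ≈ 4.99 × 10^19 J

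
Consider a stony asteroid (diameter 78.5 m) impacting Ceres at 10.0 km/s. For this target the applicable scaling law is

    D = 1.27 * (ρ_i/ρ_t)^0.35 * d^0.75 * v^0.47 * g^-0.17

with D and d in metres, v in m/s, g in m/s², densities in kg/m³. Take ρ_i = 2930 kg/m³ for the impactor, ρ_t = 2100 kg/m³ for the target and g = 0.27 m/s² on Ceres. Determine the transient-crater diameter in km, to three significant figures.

In SI units: v = 10000 m/s.
(ρ_i/ρ_t)^0.35 = (2930/2100)^0.35 = 1.124
d^0.75 = 78.5^0.75 = 26.37
v^0.47 = 10000^0.47 = 75.86
g^-0.17 = 0.27^-0.17 = 1.249
D = 1.27 × 1.124 × 26.37 × 75.86 × 1.249 = 3567 m
   = 3.567 km

D ≈ 3.57 km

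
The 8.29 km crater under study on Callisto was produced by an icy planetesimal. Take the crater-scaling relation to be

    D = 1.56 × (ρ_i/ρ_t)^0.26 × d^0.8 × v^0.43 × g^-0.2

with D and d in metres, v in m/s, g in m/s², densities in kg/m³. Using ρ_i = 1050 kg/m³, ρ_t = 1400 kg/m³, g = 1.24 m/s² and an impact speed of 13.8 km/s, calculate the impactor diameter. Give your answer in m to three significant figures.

d ≈ 313 m

Rearranging for d: d = [D / (1.56 · (1050/1400)^0.26 · 13800^0.43 · 1.24^-0.2)]^(1/0.8).
D = 8290 m.
(1050/1400)^0.26 = 0.9279
13800^0.43 = 60.28
1.24^-0.2 = 0.9579
Denominator = 1.56 × 0.9279 × 60.28 × 0.9579 = 83.58
D / 83.58 = 8290 / 83.58 = 99.19
d = 99.19^(1/0.8) = 99.19^1.25 = 313.0 m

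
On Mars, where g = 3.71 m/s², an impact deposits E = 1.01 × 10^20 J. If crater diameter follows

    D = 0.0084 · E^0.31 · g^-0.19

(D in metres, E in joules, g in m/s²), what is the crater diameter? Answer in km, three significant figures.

D ≈ 10.4 km

E^0.31 = (1.01 × 10^20)^0.31 = 1.590 × 10^6
g^-0.19 = 3.71^-0.19 = 0.7795
D = 0.0084 × 1.590 × 10^6 × 0.7795 = 10411 m
   = 10.41 km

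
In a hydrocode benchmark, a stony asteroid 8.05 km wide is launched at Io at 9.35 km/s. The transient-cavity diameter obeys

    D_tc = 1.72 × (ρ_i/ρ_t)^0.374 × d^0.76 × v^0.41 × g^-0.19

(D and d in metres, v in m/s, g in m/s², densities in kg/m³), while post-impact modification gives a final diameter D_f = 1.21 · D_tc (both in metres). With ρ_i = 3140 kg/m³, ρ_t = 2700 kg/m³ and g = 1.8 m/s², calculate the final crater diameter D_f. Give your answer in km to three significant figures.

D_f ≈ 77.8 km

In SI: d = 8050 m, v = 9350 m/s.
(ρ_i/ρ_t)^0.374 = (3140/2700)^0.374 = 1.058
d^0.76 = 8050^0.76 = 929.8
v^0.41 = 9350^0.41 = 42.47
g^-0.19 = 1.8^-0.19 = 0.8943
D_tc = 1.72 × 1.058 × 929.8 × 42.47 × 0.8943 = 64260 m
D_f = 1.21 × 64260 = 77755 m
     = 77.75 km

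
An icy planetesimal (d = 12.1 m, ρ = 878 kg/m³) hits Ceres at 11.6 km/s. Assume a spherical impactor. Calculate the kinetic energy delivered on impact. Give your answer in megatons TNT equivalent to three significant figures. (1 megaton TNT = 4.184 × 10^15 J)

v = 11600 m/s.
Mass m = (π/6) ρ d³ = (π/6) × 878 × (12.1)³ = 8.144 × 10^5 kg
E = ½ m v² = 0.5 × 8.144 × 10^5 × (11600)² = 5.479 × 10^13 J
   = 5.479 × 10^13 / 4.184×10^15 = 0.01310 Mt

E ≈ 0.0131 Mt TNT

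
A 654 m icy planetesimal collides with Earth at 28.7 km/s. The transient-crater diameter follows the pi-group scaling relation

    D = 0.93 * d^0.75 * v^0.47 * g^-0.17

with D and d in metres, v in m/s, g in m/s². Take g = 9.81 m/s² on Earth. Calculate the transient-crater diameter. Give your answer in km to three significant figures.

In SI units: v = 28700 m/s.
d^0.75 = 654^0.75 = 129.3
v^0.47 = 28700^0.47 = 124.5
g^-0.17 = 9.81^-0.17 = 0.6783
D = 0.93 × 129.3 × 124.5 × 0.6783 = 10155 m
   = 10.15 km

D ≈ 10.2 km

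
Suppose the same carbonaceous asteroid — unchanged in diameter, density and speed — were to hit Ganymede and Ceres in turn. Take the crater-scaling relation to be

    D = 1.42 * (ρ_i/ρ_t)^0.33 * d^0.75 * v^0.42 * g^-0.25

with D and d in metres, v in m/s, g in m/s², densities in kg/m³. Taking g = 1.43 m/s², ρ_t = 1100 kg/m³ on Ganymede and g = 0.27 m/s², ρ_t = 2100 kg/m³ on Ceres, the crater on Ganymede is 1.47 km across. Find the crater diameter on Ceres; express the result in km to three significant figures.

The impactor-only factors (d, v, ρ_i) cancel in the ratio, leaving D_Ceres/D_Ganymede = (g_Ceres/g_Ganymede)^-0.25 · (ρ_t,Ganymede/ρ_t,Ceres)^0.33.
(0.27/1.43)^-0.25 = 0.1888^-0.25 = 1.517
(1100/2100)^0.33 = 0.5238^0.33 = 0.8078
Ratio = 1.517 × 0.8078 = 1.225
D_Ceres = 1.225 × 1.47 km = 1.80 km

D ≈ 1.80 km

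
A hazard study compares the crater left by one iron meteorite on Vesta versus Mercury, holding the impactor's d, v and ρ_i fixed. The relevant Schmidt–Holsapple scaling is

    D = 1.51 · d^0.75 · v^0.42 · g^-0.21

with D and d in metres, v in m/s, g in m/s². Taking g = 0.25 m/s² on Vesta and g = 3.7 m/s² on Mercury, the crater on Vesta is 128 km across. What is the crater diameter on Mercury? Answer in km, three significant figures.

D ≈ 72.7 km

All impactor-dependent factors cancel in the ratio, leaving D_Mercury/D_Vesta = (g_Mercury/g_Vesta)^-0.21.
(3.7/0.25)^-0.21 = 14.80^-0.21 = 0.5679
D_Mercury = 0.5679 × 128 km = 72.7 km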